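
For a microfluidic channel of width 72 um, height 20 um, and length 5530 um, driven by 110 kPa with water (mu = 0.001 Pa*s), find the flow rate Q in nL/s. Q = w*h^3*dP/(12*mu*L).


Step 1: Convert all dimensions to SI (meters).
w = 72e-6 m, h = 20e-6 m, L = 5530e-6 m, dP = 110e3 Pa
Step 2: Q = w * h^3 * dP / (12 * mu * L)
Q = 72e-6 * (20e-6)^3 * 110e3 / (12 * 0.001 * 5530e-6) = 9.5479204e-10 m^3/s
Step 3: Convert Q from m^3/s to nL/s (1 m^3 = 1e12 nL, so multiply by 1e12).
Q = 954.792 nL/s


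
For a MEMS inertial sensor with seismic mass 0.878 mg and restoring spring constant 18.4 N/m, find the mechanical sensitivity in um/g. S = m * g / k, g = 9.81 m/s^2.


Step 1: Convert mass: m = 0.878 mg = 8.78e-07 kg
Step 2: S = m * g / k = 8.78e-07 * 9.81 / 18.4
Step 3: S = 4.68e-07 m/g
Step 4: Convert to um/g: S = 0.468 um/g


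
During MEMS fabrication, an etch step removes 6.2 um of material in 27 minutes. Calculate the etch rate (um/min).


Step 1: Etch rate = depth / time
Step 2: rate = 6.2 / 27
rate = 0.23 um/min


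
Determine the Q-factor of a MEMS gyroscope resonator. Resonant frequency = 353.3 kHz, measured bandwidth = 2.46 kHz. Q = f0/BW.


Step 1: Q = f0 / bandwidth
Step 2: Q = 353.3 / 2.46
Q = 143.6


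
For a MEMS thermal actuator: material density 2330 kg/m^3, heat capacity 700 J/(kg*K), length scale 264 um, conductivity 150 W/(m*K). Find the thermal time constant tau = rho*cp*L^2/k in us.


Step 1: Convert L to m: L = 264e-6 m
Step 2: L^2 = (264e-6)^2 = 6.9696e-08 m^2
Step 3: tau = 2330 * 700 * 6.9696e-08 / 150 = 7.5782784e-04 s
Step 4: Convert to microseconds (multiply by 1e6).
tau = 757.828 us


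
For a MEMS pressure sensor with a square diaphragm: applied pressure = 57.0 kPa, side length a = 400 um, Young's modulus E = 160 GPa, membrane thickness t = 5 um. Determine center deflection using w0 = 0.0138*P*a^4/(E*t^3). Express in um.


Step 1: Convert pressure to compatible units (E is in GPa, so P in GPa).
P = 57.0 kPa = 57.0e-6 GPa
Step 2: Compute numerator: 0.0138 * P * a^4.
a^4 = 400^4 = 25600000000
numerator = 0.0138 * 57.0e-6 * 25600000000 = 2.013696e+04
Step 3: Compute denominator: E * t^3 = 160 * 5^3 = 20000
Step 4: w0 = numerator / denominator = 2.013696e+04 / 20000 = 1.0068 um


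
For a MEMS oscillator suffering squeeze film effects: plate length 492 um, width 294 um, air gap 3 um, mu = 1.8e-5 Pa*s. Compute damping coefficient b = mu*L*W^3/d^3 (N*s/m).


Step 1: Convert to SI.
L = 492e-6 m, W = 294e-6 m, d = 3e-6 m
Step 2: W^3 = (294e-6)^3 = 2.54e-11 m^3
Step 3: d^3 = (3e-6)^3 = 2.70e-17 m^3
Step 4: b = 1.8e-5 * 492e-6 * 2.54e-11 / 2.70e-17
b = 8.34e-03 N*s/m


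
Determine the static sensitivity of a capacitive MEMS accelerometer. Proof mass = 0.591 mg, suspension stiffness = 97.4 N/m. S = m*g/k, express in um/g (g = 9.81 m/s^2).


Step 1: Convert mass: m = 0.591 mg = 5.91e-07 kg
Step 2: S = m * g / k = 5.91e-07 * 9.81 / 97.4
Step 3: S = 5.95e-08 m/g
Step 4: Convert to um/g: S = 0.06 um/g


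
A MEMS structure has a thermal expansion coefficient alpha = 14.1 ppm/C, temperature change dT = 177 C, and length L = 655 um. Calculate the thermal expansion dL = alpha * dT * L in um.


Step 1: Convert CTE: alpha = 14.1 ppm/C = 14.1e-6 /C
Step 2: dL = 14.1e-6 * 177 * 655
dL = 1.6347 um


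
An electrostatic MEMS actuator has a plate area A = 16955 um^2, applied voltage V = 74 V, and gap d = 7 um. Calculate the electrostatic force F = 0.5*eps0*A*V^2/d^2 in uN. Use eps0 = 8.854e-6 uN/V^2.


Step 1: Identify parameters.
eps0 = 8.854e-6 uN/V^2, A = 16955 um^2, V = 74 V, d = 7 um
Step 2: Compute V^2 = 74^2 = 5476
Step 3: Compute d^2 = 7^2 = 49
Step 4: F = 0.5 * 8.854e-6 * 16955 * 5476 / 49
F = 8.388 uN


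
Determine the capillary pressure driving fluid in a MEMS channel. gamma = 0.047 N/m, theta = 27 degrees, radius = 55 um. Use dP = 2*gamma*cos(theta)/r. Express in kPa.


Step 1: cos(27 deg) = 0.891
Step 2: Convert r to m: r = 55e-6 m
Step 3: dP = 2 * 0.047 * 0.891 / 55e-6 = 1522.8 Pa
Step 4: Convert Pa to kPa (divide by 1000).
dP = 1.52 kPa


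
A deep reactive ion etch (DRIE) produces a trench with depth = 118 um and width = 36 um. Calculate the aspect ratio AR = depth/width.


Step 1: AR = depth / width
Step 2: AR = 118 / 36
AR = 3.3


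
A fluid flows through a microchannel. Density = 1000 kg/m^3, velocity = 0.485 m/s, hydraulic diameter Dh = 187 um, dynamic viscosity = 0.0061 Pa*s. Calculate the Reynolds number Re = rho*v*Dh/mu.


Step 1: Convert Dh to meters: Dh = 187e-6 m
Step 2: Re = rho * v * Dh / mu
Re = 1000 * 0.485 * 187e-6 / 0.0061
Re = 14.868


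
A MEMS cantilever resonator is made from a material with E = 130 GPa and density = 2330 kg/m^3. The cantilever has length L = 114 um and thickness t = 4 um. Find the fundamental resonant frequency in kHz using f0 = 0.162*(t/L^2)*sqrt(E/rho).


Step 1: Convert units to SI.
t_SI = 4e-6 m, L_SI = 114e-6 m
Step 2: Calculate sqrt(E/rho).
sqrt(130e9 / 2330) = 7469.54 m/s
Step 3: Compute f0.
f0 = 0.162 * 4e-6 / (114e-6)^2 * 7469.54 = 372442.4 Hz = 372.44 kHz


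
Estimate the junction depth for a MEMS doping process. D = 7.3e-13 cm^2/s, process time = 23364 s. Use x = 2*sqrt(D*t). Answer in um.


Step 1: Compute D*t = 7.3e-13 * 23364 = 1.705572e-08 cm^2
Step 2: sqrt(D*t) = 1.30598e-04 cm
Step 3: x = 2 * 1.30598e-04 cm = 2.61196e-04 cm
Step 4: Convert to um (1 cm = 1e4 um): x = 2.612 um


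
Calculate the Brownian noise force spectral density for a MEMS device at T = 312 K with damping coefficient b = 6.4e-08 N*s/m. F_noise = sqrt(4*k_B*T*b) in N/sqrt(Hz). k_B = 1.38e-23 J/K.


Step 1: Compute 4 * k_B * T * b
= 4 * 1.38e-23 * 312 * 6.4e-08
= 1.1022e-27 N^2/Hz
Step 2: F_noise = sqrt(1.1022e-27)
F_noise = 3.32e-14 N/sqrt(Hz)


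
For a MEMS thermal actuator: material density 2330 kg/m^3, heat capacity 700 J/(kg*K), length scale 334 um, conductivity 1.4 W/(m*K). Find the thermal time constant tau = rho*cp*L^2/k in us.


Step 1: Convert L to m: L = 334e-6 m
Step 2: L^2 = (334e-6)^2 = 1.11556e-07 m^2
Step 3: tau = 2330 * 700 * 1.11556e-07 / 1.4 = 1.2996274e-01 s
Step 4: Convert to microseconds (multiply by 1e6).
tau = 129962.74 us


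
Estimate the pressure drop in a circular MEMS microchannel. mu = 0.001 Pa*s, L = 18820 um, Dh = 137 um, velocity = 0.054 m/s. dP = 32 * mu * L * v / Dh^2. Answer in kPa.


Step 1: Convert to SI: L = 18820e-6 m, Dh = 137e-6 m
Step 2: dP = 32 * 0.001 * 18820e-6 * 0.054 / (137e-6)^2
Step 3: dP = 1732.70 Pa
Step 4: Convert to kPa: dP = 1.73 kPa


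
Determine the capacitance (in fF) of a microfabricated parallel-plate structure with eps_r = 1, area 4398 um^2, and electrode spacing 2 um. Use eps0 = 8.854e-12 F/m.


Step 1: Convert area to m^2: A = 4398e-12 m^2
Step 2: Convert gap to m: d = 2e-6 m
Step 3: C = eps0 * eps_r * A / d
C = 8.854e-12 * 1 * 4398e-12 / 2e-6
Step 4: Convert to fF (multiply by 1e15).
C = 19.47 fF


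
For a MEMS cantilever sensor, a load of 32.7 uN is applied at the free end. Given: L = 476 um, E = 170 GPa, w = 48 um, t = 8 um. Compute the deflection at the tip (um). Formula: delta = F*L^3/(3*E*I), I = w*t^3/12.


Step 1: Calculate the second moment of area.
I = w * t^3 / 12 = 48 * 8^3 / 12 = 2048.0 um^4
Step 2: Convert E to consistent units (1 GPa = 1000 uN/um^2).
E = 170 GPa = 170000 uN/um^2
Step 3: Calculate tip deflection.
delta = F * L^3 / (3 * E * I)
delta = 32.7 * 476^3 / (3 * 170000 * 2048.0)
delta = 3.3765 um


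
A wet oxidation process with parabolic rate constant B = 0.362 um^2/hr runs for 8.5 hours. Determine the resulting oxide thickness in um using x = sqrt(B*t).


Step 1: Compute B*t = 0.362 * 8.5 = 3.077
Step 2: x = sqrt(3.077)
x = 1.754 um


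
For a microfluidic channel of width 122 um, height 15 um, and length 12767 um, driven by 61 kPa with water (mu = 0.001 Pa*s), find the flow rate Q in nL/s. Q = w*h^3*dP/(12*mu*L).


Step 1: Convert all dimensions to SI (meters).
w = 122e-6 m, h = 15e-6 m, L = 12767e-6 m, dP = 61e3 Pa
Step 2: Q = w * h^3 * dP / (12 * mu * L)
Q = 122e-6 * (15e-6)^3 * 61e3 / (12 * 0.001 * 12767e-6) = 1.6394317e-10 m^3/s
Step 3: Convert Q from m^3/s to nL/s (1 m^3 = 1e12 nL, so multiply by 1e12).
Q = 163.943 nL/s


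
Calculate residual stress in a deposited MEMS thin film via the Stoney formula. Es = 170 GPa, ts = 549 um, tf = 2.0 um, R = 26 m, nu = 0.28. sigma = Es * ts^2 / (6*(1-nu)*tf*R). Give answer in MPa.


Step 1: Compute numerator: Es * ts^2 = 170 * 549^2 = 51238170 (GPa*um^2)
Step 2: Compute denominator (R in um): 6*(1-nu)*tf*R = 6*0.72*2.0*26e6 = 224640000.0 (um^2)
Step 3: sigma (GPa) = 51238170 / 224640000.0 = 2.2809e-01 GPa
Step 4: Convert to MPa (x1000): sigma = 228.1 MPa


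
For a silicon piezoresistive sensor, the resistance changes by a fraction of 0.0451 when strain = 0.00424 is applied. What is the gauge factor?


Step 1: Identify values.
dR/R = 0.0451, strain = 0.00424
Step 2: GF = (dR/R) / strain = 0.0451 / 0.00424
GF = 10.6


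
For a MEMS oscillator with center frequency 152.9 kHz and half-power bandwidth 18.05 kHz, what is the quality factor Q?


Step 1: Q = f0 / bandwidth
Step 2: Q = 152.9 / 18.05
Q = 8.5


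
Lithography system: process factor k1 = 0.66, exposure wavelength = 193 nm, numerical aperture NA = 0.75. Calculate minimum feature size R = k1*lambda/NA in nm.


Step 1: Identify values: k1 = 0.66, lambda = 193 nm, NA = 0.75
Step 2: R = k1 * lambda / NA
R = 0.66 * 193 / 0.75
R = 169.8 nm


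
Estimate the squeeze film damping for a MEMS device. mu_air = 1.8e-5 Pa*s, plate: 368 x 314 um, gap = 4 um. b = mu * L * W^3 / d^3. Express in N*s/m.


Step 1: Convert to SI.
L = 368e-6 m, W = 314e-6 m, d = 4e-6 m
Step 2: W^3 = (314e-6)^3 = 3.10e-11 m^3
Step 3: d^3 = (4e-6)^3 = 6.40e-17 m^3
Step 4: b = 1.8e-5 * 368e-6 * 3.10e-11 / 6.40e-17
b = 3.20e-03 N*s/m


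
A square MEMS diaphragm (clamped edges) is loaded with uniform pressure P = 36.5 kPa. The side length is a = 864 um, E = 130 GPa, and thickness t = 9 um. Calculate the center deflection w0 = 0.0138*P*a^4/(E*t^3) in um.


Step 1: Convert pressure to compatible units (E is in GPa, so P in GPa).
P = 36.5 kPa = 36.5e-6 GPa
Step 2: Compute numerator: 0.0138 * P * a^4.
a^4 = 864^4 = 557256278016
numerator = 0.0138 * 36.5e-6 * 557256278016 = 2.8069e+05
Step 3: Compute denominator: E * t^3 = 130 * 9^3 = 94770
Step 4: w0 = numerator / denominator = 2.8069e+05 / 94770 = 2.9618 um


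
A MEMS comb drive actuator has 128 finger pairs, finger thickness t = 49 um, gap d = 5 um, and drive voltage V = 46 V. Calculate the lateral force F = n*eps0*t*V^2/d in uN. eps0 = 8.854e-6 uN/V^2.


Step 1: Parameters: n=128, eps0=8.854e-6 uN/V^2, t=49 um, V=46 V, d=5 um
Step 2: V^2 = 2116
Step 3: F = 128 * 8.854e-6 * 49 * 2116 / 5
F = 23.501 uN


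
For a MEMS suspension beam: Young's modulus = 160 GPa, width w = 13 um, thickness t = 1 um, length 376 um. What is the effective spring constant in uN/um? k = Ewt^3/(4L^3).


Step 1: Convert E to consistent units (1 GPa = 1000 uN/um^2).
E = 160 GPa = 160000 uN/um^2
Step 2: Compute t^3 = 1^3 = 1
Step 3: Compute L^3 = 376^3 = 53157376
Step 4: k = 160000 * 13 * 1 / (4 * 53157376)
k = 0.0098 uN/um


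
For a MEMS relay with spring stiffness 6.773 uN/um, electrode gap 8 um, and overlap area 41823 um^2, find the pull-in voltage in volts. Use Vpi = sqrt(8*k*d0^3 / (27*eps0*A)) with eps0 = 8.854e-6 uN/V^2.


Step 1: Compute numerator: 8 * k * d0^3 = 8 * 6.773 * 8^3 = 27742.208
Step 2: Compute denominator: 27 * eps0 * A = 27 * 8.854e-6 * 41823 = 9.998123
Step 3: Vpi = sqrt(27742.208 / 9.998123)
Vpi = 52.68 V


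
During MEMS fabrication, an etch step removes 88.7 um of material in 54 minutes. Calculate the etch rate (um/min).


Step 1: Etch rate = depth / time
Step 2: rate = 88.7 / 54
rate = 1.643 um/min


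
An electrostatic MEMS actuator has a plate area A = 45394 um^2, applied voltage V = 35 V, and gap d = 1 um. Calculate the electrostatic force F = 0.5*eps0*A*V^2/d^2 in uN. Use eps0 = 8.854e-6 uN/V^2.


Step 1: Identify parameters.
eps0 = 8.854e-6 uN/V^2, A = 45394 um^2, V = 35 V, d = 1 um
Step 2: Compute V^2 = 35^2 = 1225
Step 3: Compute d^2 = 1^2 = 1
Step 4: F = 0.5 * 8.854e-6 * 45394 * 1225 / 1
F = 246.175 uN


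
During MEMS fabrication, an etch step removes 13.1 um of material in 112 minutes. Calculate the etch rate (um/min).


Step 1: Etch rate = depth / time
Step 2: rate = 13.1 / 112
rate = 0.117 um/min


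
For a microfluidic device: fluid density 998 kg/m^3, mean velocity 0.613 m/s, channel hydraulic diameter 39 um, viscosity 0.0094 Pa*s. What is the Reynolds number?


Step 1: Convert Dh to meters: Dh = 39e-6 m
Step 2: Re = rho * v * Dh / mu
Re = 998 * 0.613 * 39e-6 / 0.0094
Re = 2.538


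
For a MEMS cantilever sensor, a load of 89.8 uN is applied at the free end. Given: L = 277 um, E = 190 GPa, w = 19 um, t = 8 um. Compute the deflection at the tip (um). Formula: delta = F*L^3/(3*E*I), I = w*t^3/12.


Step 1: Calculate the second moment of area.
I = w * t^3 / 12 = 19 * 8^3 / 12 = 810.6667 um^4
Step 2: Convert E to consistent units (1 GPa = 1000 uN/um^2).
E = 190 GPa = 190000 uN/um^2
Step 3: Calculate tip deflection.
delta = F * L^3 / (3 * E * I)
delta = 89.8 * 277^3 / (3 * 190000 * 810.6667)
delta = 4.1305 um


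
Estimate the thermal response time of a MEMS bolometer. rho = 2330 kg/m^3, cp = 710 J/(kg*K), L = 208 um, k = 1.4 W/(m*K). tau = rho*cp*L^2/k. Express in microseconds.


Step 1: Convert L to m: L = 208e-6 m
Step 2: L^2 = (208e-6)^2 = 4.3264e-08 m^2
Step 3: tau = 2330 * 710 * 4.3264e-08 / 1.4 = 5.112259657e-02 s
Step 4: Convert to microseconds (multiply by 1e6).
tau = 51122.597 us


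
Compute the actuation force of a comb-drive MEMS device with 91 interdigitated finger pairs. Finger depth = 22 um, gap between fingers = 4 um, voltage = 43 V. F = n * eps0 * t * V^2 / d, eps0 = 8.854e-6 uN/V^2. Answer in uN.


Step 1: Parameters: n=91, eps0=8.854e-6 uN/V^2, t=22 um, V=43 V, d=4 um
Step 2: V^2 = 1849
Step 3: F = 91 * 8.854e-6 * 22 * 1849 / 4
F = 8.194 uN


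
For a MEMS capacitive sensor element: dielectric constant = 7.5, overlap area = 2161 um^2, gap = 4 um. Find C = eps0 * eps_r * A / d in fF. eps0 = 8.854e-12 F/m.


Step 1: Convert area to m^2: A = 2161e-12 m^2
Step 2: Convert gap to m: d = 4e-6 m
Step 3: C = eps0 * eps_r * A / d
C = 8.854e-12 * 7.5 * 2161e-12 / 4e-6
Step 4: Convert to fF (multiply by 1e15).
C = 35.88 fF


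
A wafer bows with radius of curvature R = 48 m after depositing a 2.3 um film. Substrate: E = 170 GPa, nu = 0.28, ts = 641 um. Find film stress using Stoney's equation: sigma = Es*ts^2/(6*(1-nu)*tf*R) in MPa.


Step 1: Compute numerator: Es * ts^2 = 170 * 641^2 = 69849770 (GPa*um^2)
Step 2: Compute denominator (R in um): 6*(1-nu)*tf*R = 6*0.72*2.3*48e6 = 476928000.0 (um^2)
Step 3: sigma (GPa) = 69849770 / 476928000.0 = 1.46458e-01 GPa
Step 4: Convert to MPa (x1000): sigma = 146.5 MPa


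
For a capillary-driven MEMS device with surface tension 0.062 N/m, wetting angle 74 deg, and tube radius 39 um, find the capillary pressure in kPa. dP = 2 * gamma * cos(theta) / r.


Step 1: cos(74 deg) = 0.2756
Step 2: Convert r to m: r = 39e-6 m
Step 3: dP = 2 * 0.062 * 0.2756 / 39e-6 = 876.3 Pa
Step 4: Convert Pa to kPa (divide by 1000).
dP = 0.88 kPa


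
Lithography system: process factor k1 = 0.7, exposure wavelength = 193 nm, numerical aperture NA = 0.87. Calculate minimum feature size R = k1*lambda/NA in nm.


Step 1: Identify values: k1 = 0.7, lambda = 193 nm, NA = 0.87
Step 2: R = k1 * lambda / NA
R = 0.7 * 193 / 0.87
R = 155.3 nm


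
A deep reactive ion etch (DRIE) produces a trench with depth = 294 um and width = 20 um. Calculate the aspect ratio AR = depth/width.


Step 1: AR = depth / width
Step 2: AR = 294 / 20
AR = 14.7


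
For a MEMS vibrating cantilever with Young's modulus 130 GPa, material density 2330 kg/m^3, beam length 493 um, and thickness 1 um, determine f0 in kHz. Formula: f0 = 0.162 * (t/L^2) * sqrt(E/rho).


Step 1: Convert units to SI.
t_SI = 1e-6 m, L_SI = 493e-6 m
Step 2: Calculate sqrt(E/rho).
sqrt(130e9 / 2330) = 7469.54 m/s
Step 3: Compute f0.
f0 = 0.162 * 1e-6 / (493e-6)^2 * 7469.54 = 4978.7 Hz = 4.98 kHz


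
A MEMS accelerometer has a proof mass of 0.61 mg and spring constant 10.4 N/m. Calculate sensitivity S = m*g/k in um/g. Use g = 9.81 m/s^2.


Step 1: Convert mass: m = 0.61 mg = 6.10e-07 kg
Step 2: S = m * g / k = 6.10e-07 * 9.81 / 10.4
Step 3: S = 5.75e-07 m/g
Step 4: Convert to um/g: S = 0.575 um/g


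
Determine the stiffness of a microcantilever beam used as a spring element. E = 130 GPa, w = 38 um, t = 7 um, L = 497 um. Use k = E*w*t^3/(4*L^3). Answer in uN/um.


Step 1: Convert E to consistent units (1 GPa = 1000 uN/um^2).
E = 130 GPa = 130000 uN/um^2
Step 2: Compute t^3 = 7^3 = 343
Step 3: Compute L^3 = 497^3 = 122763473
Step 4: k = 130000 * 38 * 343 / (4 * 122763473)
k = 3.4506 uN/um


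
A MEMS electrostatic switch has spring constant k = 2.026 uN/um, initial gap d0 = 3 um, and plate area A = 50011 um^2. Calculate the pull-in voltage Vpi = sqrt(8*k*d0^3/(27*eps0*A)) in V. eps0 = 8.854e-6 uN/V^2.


Step 1: Compute numerator: 8 * k * d0^3 = 8 * 2.026 * 3^3 = 437.616
Step 2: Compute denominator: 27 * eps0 * A = 27 * 8.854e-6 * 50011 = 11.95553
Step 3: Vpi = sqrt(437.616 / 11.95553)
Vpi = 6.05 V


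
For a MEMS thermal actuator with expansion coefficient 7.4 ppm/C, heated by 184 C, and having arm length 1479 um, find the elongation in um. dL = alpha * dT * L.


Step 1: Convert CTE: alpha = 7.4 ppm/C = 7.4e-6 /C
Step 2: dL = 7.4e-6 * 184 * 1479
dL = 2.0138 um


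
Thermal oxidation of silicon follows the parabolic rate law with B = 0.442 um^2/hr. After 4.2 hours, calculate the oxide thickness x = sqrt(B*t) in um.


Step 1: Compute B*t = 0.442 * 4.2 = 1.8564
Step 2: x = sqrt(1.8564)
x = 1.362 um


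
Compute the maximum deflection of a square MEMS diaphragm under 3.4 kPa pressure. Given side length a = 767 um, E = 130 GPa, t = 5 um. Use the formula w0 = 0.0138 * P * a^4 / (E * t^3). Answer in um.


Step 1: Convert pressure to compatible units (E is in GPa, so P in GPa).
P = 3.4 kPa = 3.4e-6 GPa
Step 2: Compute numerator: 0.0138 * P * a^4.
a^4 = 767^4 = 346083947521
numerator = 0.0138 * 3.4e-6 * 346083947521 = 1.62383e+04
Step 3: Compute denominator: E * t^3 = 130 * 5^3 = 16250
Step 4: w0 = numerator / denominator = 1.62383e+04 / 16250 = 0.9993 um


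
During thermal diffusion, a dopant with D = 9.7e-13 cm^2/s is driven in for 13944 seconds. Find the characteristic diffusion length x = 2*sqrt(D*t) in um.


Step 1: Compute D*t = 9.7e-13 * 13944 = 1.352568e-08 cm^2
Step 2: sqrt(D*t) = 1.163e-04 cm
Step 3: x = 2 * 1.163e-04 cm = 2.326e-04 cm
Step 4: Convert to um (1 cm = 1e4 um): x = 2.326 um


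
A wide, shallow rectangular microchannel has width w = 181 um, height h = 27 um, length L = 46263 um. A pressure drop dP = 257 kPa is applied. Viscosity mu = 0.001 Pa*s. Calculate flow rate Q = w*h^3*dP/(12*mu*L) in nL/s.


Step 1: Convert all dimensions to SI (meters).
w = 181e-6 m, h = 27e-6 m, L = 46263e-6 m, dP = 257e3 Pa
Step 2: Q = w * h^3 * dP / (12 * mu * L)
Q = 181e-6 * (27e-6)^3 * 257e3 / (12 * 0.001 * 46263e-6) = 1.64925554e-09 m^3/s
Step 3: Convert Q from m^3/s to nL/s (1 m^3 = 1e12 nL, so multiply by 1e12).
Q = 1649.256 nL/s


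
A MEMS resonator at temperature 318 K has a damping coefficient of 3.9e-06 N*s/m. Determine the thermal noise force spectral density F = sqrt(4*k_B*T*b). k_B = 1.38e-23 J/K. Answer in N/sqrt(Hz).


Step 1: Compute 4 * k_B * T * b
= 4 * 1.38e-23 * 318 * 3.9e-06
= 6.8459e-26 N^2/Hz
Step 2: F_noise = sqrt(6.8459e-26)
F_noise = 2.62e-13 N/sqrt(Hz)


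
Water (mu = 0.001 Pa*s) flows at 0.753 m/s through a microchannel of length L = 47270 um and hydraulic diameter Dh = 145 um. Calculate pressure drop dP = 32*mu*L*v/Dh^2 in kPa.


Step 1: Convert to SI: L = 47270e-6 m, Dh = 145e-6 m
Step 2: dP = 32 * 0.001 * 47270e-6 * 0.753 / (145e-6)^2
Step 3: dP = 54174.46 Pa
Step 4: Convert to kPa: dP = 54.17 kPa


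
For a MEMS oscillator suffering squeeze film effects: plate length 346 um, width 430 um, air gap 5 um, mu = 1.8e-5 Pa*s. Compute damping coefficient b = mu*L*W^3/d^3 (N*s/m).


Step 1: Convert to SI.
L = 346e-6 m, W = 430e-6 m, d = 5e-6 m
Step 2: W^3 = (430e-6)^3 = 7.95e-11 m^3
Step 3: d^3 = (5e-6)^3 = 1.25e-16 m^3
Step 4: b = 1.8e-5 * 346e-6 * 7.95e-11 / 1.25e-16
b = 3.96e-03 N*s/m


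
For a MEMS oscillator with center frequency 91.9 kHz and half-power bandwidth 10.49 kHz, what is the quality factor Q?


Step 1: Q = f0 / bandwidth
Step 2: Q = 91.9 / 10.49
Q = 8.8


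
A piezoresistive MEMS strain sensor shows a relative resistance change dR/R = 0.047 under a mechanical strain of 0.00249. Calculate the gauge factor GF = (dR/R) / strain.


Step 1: Identify values.
dR/R = 0.047, strain = 0.00249
Step 2: GF = (dR/R) / strain = 0.047 / 0.00249
GF = 18.9


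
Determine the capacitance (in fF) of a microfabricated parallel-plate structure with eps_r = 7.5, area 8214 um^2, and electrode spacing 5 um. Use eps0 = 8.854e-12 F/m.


Step 1: Convert area to m^2: A = 8214e-12 m^2
Step 2: Convert gap to m: d = 5e-6 m
Step 3: C = eps0 * eps_r * A / d
C = 8.854e-12 * 7.5 * 8214e-12 / 5e-6
Step 4: Convert to fF (multiply by 1e15).
C = 109.09 fF


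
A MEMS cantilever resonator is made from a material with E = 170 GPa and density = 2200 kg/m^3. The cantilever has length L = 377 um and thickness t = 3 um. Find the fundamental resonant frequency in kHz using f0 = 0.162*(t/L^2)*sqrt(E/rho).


Step 1: Convert units to SI.
t_SI = 3e-6 m, L_SI = 377e-6 m
Step 2: Calculate sqrt(E/rho).
sqrt(170e9 / 2200) = 8790.49 m/s
Step 3: Compute f0.
f0 = 0.162 * 3e-6 / (377e-6)^2 * 8790.49 = 30058.5 Hz = 30.06 kHz


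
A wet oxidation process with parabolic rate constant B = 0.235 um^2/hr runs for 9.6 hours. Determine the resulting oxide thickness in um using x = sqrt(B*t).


Step 1: Compute B*t = 0.235 * 9.6 = 2.256
Step 2: x = sqrt(2.256)
x = 1.502 um


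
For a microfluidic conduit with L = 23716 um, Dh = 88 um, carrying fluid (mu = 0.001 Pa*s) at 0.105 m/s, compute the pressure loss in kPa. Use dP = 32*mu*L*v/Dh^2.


Step 1: Convert to SI: L = 23716e-6 m, Dh = 88e-6 m
Step 2: dP = 32 * 0.001 * 23716e-6 * 0.105 / (88e-6)^2
Step 3: dP = 10290.00 Pa
Step 4: Convert to kPa: dP = 10.29 kPa


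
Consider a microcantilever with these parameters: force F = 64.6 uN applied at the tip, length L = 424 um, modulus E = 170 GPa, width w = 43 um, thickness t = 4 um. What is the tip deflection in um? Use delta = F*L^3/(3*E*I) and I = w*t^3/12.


Step 1: Calculate the second moment of area.
I = w * t^3 / 12 = 43 * 4^3 / 12 = 229.3333 um^4
Step 2: Convert E to consistent units (1 GPa = 1000 uN/um^2).
E = 170 GPa = 170000 uN/um^2
Step 3: Calculate tip deflection.
delta = F * L^3 / (3 * E * I)
delta = 64.6 * 424^3 / (3 * 170000 * 229.3333)
delta = 42.101 um


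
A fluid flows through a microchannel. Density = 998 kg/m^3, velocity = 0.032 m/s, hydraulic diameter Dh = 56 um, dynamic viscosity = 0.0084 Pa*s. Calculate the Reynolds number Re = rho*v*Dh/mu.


Step 1: Convert Dh to meters: Dh = 56e-6 m
Step 2: Re = rho * v * Dh / mu
Re = 998 * 0.032 * 56e-6 / 0.0084
Re = 0.213


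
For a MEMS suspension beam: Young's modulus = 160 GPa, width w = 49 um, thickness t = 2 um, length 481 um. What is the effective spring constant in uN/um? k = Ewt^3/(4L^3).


Step 1: Convert E to consistent units (1 GPa = 1000 uN/um^2).
E = 160 GPa = 160000 uN/um^2
Step 2: Compute t^3 = 2^3 = 8
Step 3: Compute L^3 = 481^3 = 111284641
Step 4: k = 160000 * 49 * 8 / (4 * 111284641)
k = 0.1409 uN/um


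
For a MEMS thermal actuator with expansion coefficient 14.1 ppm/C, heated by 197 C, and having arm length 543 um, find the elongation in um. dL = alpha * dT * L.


Step 1: Convert CTE: alpha = 14.1 ppm/C = 14.1e-6 /C
Step 2: dL = 14.1e-6 * 197 * 543
dL = 1.5083 um


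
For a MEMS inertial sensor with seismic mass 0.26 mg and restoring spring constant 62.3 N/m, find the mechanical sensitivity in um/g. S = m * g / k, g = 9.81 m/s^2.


Step 1: Convert mass: m = 0.26 mg = 2.60e-07 kg
Step 2: S = m * g / k = 2.60e-07 * 9.81 / 62.3
Step 3: S = 4.09e-08 m/g
Step 4: Convert to um/g: S = 0.041 um/g


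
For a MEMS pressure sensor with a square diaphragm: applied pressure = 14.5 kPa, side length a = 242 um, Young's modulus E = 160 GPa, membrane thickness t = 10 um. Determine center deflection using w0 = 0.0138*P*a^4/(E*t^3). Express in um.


Step 1: Convert pressure to compatible units (E is in GPa, so P in GPa).
P = 14.5 kPa = 14.5e-6 GPa
Step 2: Compute numerator: 0.0138 * P * a^4.
a^4 = 242^4 = 3429742096
numerator = 0.0138 * 14.5e-6 * 3429742096 = 6.863e+02
Step 3: Compute denominator: E * t^3 = 160 * 10^3 = 160000
Step 4: w0 = numerator / denominator = 6.863e+02 / 160000 = 0.0043 um


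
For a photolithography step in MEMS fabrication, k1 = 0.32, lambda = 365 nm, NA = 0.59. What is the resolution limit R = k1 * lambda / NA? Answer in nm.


Step 1: Identify values: k1 = 0.32, lambda = 365 nm, NA = 0.59
Step 2: R = k1 * lambda / NA
R = 0.32 * 365 / 0.59
R = 198.0 nm


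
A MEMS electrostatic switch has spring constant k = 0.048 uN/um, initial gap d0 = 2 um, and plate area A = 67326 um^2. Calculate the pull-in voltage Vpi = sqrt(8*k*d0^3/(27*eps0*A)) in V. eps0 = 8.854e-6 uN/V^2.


Step 1: Compute numerator: 8 * k * d0^3 = 8 * 0.048 * 2^3 = 3.072
Step 2: Compute denominator: 27 * eps0 * A = 27 * 8.854e-6 * 67326 = 16.094819
Step 3: Vpi = sqrt(3.072 / 16.094819)
Vpi = 0.44 V


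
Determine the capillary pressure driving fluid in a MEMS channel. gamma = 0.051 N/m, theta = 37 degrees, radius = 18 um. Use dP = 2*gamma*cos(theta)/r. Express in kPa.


Step 1: cos(37 deg) = 0.7986
Step 2: Convert r to m: r = 18e-6 m
Step 3: dP = 2 * 0.051 * 0.7986 / 18e-6 = 4525.4 Pa
Step 4: Convert Pa to kPa (divide by 1000).
dP = 4.53 kPa


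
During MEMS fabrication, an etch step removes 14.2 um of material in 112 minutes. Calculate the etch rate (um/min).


Step 1: Etch rate = depth / time
Step 2: rate = 14.2 / 112
rate = 0.127 um/min


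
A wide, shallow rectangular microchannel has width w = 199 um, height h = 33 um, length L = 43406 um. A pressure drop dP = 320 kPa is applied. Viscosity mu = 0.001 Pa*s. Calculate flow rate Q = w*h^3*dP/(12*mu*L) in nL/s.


Step 1: Convert all dimensions to SI (meters).
w = 199e-6 m, h = 33e-6 m, L = 43406e-6 m, dP = 320e3 Pa
Step 2: Q = w * h^3 * dP / (12 * mu * L)
Q = 199e-6 * (33e-6)^3 * 320e3 / (12 * 0.001 * 43406e-6) = 4.39353269e-09 m^3/s
Step 3: Convert Q from m^3/s to nL/s (1 m^3 = 1e12 nL, so multiply by 1e12).
Q = 4393.533 nL/s


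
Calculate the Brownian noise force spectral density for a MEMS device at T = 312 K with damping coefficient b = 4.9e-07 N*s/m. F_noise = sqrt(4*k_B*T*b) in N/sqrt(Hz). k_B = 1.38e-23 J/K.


Step 1: Compute 4 * k_B * T * b
= 4 * 1.38e-23 * 312 * 4.9e-07
= 8.4390e-27 N^2/Hz
Step 2: F_noise = sqrt(8.4390e-27)
F_noise = 9.19e-14 N/sqrt(Hz)


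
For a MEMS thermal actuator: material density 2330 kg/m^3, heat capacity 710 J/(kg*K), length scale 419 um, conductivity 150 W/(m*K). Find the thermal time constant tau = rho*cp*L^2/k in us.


Step 1: Convert L to m: L = 419e-6 m
Step 2: L^2 = (419e-6)^2 = 1.75561e-07 m^2
Step 3: tau = 2330 * 710 * 1.75561e-07 / 150 = 1.93620375e-03 s
Step 4: Convert to microseconds (multiply by 1e6).
tau = 1936.204 us


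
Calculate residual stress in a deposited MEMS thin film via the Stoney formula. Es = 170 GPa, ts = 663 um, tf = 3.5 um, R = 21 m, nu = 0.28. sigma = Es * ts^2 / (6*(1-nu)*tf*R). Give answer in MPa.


Step 1: Compute numerator: Es * ts^2 = 170 * 663^2 = 74726730 (GPa*um^2)
Step 2: Compute denominator (R in um): 6*(1-nu)*tf*R = 6*0.72*3.5*21e6 = 317520000.0 (um^2)
Step 3: sigma (GPa) = 74726730 / 317520000.0 = 2.35345e-01 GPa
Step 4: Convert to MPa (x1000): sigma = 235.3 MPa


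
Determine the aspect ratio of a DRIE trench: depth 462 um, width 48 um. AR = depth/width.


Step 1: AR = depth / width
Step 2: AR = 462 / 48
AR = 9.6


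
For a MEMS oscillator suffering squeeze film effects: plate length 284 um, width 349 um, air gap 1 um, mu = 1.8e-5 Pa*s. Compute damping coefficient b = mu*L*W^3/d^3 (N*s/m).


Step 1: Convert to SI.
L = 284e-6 m, W = 349e-6 m, d = 1e-6 m
Step 2: W^3 = (349e-6)^3 = 4.25e-11 m^3
Step 3: d^3 = (1e-6)^3 = 1.00e-18 m^3
Step 4: b = 1.8e-5 * 284e-6 * 4.25e-11 / 1.00e-18
b = 2.17e-01 N*s/m


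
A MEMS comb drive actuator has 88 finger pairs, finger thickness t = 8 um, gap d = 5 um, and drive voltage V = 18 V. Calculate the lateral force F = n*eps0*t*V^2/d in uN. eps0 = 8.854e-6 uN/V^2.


Step 1: Parameters: n=88, eps0=8.854e-6 uN/V^2, t=8 um, V=18 V, d=5 um
Step 2: V^2 = 324
Step 3: F = 88 * 8.854e-6 * 8 * 324 / 5
F = 0.404 uN


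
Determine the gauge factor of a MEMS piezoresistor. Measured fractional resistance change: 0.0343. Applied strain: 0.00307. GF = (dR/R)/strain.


Step 1: Identify values.
dR/R = 0.0343, strain = 0.00307
Step 2: GF = (dR/R) / strain = 0.0343 / 0.00307
GF = 11.2


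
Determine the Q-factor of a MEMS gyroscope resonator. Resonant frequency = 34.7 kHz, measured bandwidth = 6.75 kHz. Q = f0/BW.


Step 1: Q = f0 / bandwidth
Step 2: Q = 34.7 / 6.75
Q = 5.1


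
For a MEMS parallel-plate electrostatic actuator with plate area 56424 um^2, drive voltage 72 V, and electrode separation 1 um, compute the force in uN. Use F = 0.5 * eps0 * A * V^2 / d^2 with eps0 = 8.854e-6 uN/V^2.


Step 1: Identify parameters.
eps0 = 8.854e-6 uN/V^2, A = 56424 um^2, V = 72 V, d = 1 um
Step 2: Compute V^2 = 72^2 = 5184
Step 3: Compute d^2 = 1^2 = 1
Step 4: F = 0.5 * 8.854e-6 * 56424 * 5184 / 1
F = 1294.906 uN


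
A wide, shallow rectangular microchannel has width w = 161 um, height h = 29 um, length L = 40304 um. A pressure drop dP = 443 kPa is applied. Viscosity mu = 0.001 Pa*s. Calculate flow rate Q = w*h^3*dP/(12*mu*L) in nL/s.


Step 1: Convert all dimensions to SI (meters).
w = 161e-6 m, h = 29e-6 m, L = 40304e-6 m, dP = 443e3 Pa
Step 2: Q = w * h^3 * dP / (12 * mu * L)
Q = 161e-6 * (29e-6)^3 * 443e3 / (12 * 0.001 * 40304e-6) = 3.59661706e-09 m^3/s
Step 3: Convert Q from m^3/s to nL/s (1 m^3 = 1e12 nL, so multiply by 1e12).
Q = 3596.617 nL/s


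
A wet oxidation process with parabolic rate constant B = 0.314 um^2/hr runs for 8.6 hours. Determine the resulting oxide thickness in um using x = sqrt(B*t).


Step 1: Compute B*t = 0.314 * 8.6 = 2.7004
Step 2: x = sqrt(2.7004)
x = 1.643 um


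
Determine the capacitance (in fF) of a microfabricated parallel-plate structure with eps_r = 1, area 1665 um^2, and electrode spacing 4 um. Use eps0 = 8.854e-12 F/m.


Step 1: Convert area to m^2: A = 1665e-12 m^2
Step 2: Convert gap to m: d = 4e-6 m
Step 3: C = eps0 * eps_r * A / d
C = 8.854e-12 * 1 * 1665e-12 / 4e-6
Step 4: Convert to fF (multiply by 1e15).
C = 3.69 fF


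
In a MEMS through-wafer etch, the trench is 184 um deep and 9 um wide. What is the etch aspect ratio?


Step 1: AR = depth / width
Step 2: AR = 184 / 9
AR = 20.4


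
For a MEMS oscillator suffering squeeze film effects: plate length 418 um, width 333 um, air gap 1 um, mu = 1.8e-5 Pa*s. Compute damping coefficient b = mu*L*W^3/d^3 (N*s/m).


Step 1: Convert to SI.
L = 418e-6 m, W = 333e-6 m, d = 1e-6 m
Step 2: W^3 = (333e-6)^3 = 3.69e-11 m^3
Step 3: d^3 = (1e-6)^3 = 1.00e-18 m^3
Step 4: b = 1.8e-5 * 418e-6 * 3.69e-11 / 1.00e-18
b = 2.78e-01 N*s/m


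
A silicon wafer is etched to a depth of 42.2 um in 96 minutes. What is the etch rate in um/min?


Step 1: Etch rate = depth / time
Step 2: rate = 42.2 / 96
rate = 0.44 um/min


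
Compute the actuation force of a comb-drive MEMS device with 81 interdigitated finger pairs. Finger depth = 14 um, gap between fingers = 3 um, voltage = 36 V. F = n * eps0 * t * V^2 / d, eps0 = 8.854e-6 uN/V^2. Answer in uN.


Step 1: Parameters: n=81, eps0=8.854e-6 uN/V^2, t=14 um, V=36 V, d=3 um
Step 2: V^2 = 1296
Step 3: F = 81 * 8.854e-6 * 14 * 1296 / 3
F = 4.337 uN


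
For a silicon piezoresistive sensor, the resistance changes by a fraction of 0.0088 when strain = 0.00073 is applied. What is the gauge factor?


Step 1: Identify values.
dR/R = 0.0088, strain = 0.00073
Step 2: GF = (dR/R) / strain = 0.0088 / 0.00073
GF = 12.1


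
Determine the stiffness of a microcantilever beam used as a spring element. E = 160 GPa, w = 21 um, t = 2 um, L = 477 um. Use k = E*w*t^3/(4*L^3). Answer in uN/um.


Step 1: Convert E to consistent units (1 GPa = 1000 uN/um^2).
E = 160 GPa = 160000 uN/um^2
Step 2: Compute t^3 = 2^3 = 8
Step 3: Compute L^3 = 477^3 = 108531333
Step 4: k = 160000 * 21 * 8 / (4 * 108531333)
k = 0.0619 uN/um


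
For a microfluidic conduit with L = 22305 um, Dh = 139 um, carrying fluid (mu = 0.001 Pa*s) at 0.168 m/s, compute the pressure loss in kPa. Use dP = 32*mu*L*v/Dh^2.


Step 1: Convert to SI: L = 22305e-6 m, Dh = 139e-6 m
Step 2: dP = 32 * 0.001 * 22305e-6 * 0.168 / (139e-6)^2
Step 3: dP = 6206.29 Pa
Step 4: Convert to kPa: dP = 6.21 kPa


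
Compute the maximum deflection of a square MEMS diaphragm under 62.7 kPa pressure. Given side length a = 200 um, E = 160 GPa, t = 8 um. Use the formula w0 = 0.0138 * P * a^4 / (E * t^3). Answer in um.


Step 1: Convert pressure to compatible units (E is in GPa, so P in GPa).
P = 62.7 kPa = 62.7e-6 GPa
Step 2: Compute numerator: 0.0138 * P * a^4.
a^4 = 200^4 = 1600000000
numerator = 0.0138 * 62.7e-6 * 1600000000 = 1.3844e+03
Step 3: Compute denominator: E * t^3 = 160 * 8^3 = 81920
Step 4: w0 = numerator / denominator = 1.3844e+03 / 81920 = 0.0169 um


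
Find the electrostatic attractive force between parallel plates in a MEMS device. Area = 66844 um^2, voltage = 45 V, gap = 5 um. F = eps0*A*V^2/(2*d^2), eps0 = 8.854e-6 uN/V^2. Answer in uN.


Step 1: Identify parameters.
eps0 = 8.854e-6 uN/V^2, A = 66844 um^2, V = 45 V, d = 5 um
Step 2: Compute V^2 = 45^2 = 2025
Step 3: Compute d^2 = 5^2 = 25
Step 4: F = 0.5 * 8.854e-6 * 66844 * 2025 / 25
F = 23.969 uN


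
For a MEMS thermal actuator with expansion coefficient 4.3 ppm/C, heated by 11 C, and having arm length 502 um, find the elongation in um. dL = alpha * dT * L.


Step 1: Convert CTE: alpha = 4.3 ppm/C = 4.3e-6 /C
Step 2: dL = 4.3e-6 * 11 * 502
dL = 0.0237 um


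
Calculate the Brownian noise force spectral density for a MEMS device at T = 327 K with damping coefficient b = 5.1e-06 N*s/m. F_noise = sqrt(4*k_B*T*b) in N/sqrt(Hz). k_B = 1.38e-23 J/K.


Step 1: Compute 4 * k_B * T * b
= 4 * 1.38e-23 * 327 * 5.1e-06
= 9.2057e-26 N^2/Hz
Step 2: F_noise = sqrt(9.2057e-26)
F_noise = 3.03e-13 N/sqrt(Hz)


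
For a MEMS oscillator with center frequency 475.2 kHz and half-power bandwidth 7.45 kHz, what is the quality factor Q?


Step 1: Q = f0 / bandwidth
Step 2: Q = 475.2 / 7.45
Q = 63.8


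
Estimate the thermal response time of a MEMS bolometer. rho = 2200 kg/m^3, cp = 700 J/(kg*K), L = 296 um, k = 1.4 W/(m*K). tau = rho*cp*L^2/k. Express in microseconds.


Step 1: Convert L to m: L = 296e-6 m
Step 2: L^2 = (296e-6)^2 = 8.7616e-08 m^2
Step 3: tau = 2200 * 700 * 8.7616e-08 / 1.4 = 9.63776e-02 s
Step 4: Convert to microseconds (multiply by 1e6).
tau = 96377.6 us


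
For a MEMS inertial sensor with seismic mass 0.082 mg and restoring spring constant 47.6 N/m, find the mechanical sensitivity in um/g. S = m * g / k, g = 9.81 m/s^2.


Step 1: Convert mass: m = 0.082 mg = 8.20e-08 kg
Step 2: S = m * g / k = 8.20e-08 * 9.81 / 47.6
Step 3: S = 1.69e-08 m/g
Step 4: Convert to um/g: S = 0.017 um/g


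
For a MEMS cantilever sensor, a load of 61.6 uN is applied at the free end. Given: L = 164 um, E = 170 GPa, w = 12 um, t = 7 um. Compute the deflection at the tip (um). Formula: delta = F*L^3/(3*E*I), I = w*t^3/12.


Step 1: Calculate the second moment of area.
I = w * t^3 / 12 = 12 * 7^3 / 12 = 343.0 um^4
Step 2: Convert E to consistent units (1 GPa = 1000 uN/um^2).
E = 170 GPa = 170000 uN/um^2
Step 3: Calculate tip deflection.
delta = F * L^3 / (3 * E * I)
delta = 61.6 * 164^3 / (3 * 170000 * 343.0)
delta = 1.5533 um


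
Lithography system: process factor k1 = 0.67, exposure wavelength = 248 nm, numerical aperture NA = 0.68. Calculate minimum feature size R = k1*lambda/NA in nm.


Step 1: Identify values: k1 = 0.67, lambda = 248 nm, NA = 0.68
Step 2: R = k1 * lambda / NA
R = 0.67 * 248 / 0.68
R = 244.4 nm


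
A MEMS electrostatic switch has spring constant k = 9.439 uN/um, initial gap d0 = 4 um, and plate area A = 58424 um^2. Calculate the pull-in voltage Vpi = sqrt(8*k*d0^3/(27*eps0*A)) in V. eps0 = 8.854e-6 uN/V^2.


Step 1: Compute numerator: 8 * k * d0^3 = 8 * 9.439 * 4^3 = 4832.768
Step 2: Compute denominator: 27 * eps0 * A = 27 * 8.854e-6 * 58424 = 13.966725
Step 3: Vpi = sqrt(4832.768 / 13.966725)
Vpi = 18.6 V


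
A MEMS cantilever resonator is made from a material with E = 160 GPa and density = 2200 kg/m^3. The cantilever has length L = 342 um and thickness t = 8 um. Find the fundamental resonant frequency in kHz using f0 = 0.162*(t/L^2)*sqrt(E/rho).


Step 1: Convert units to SI.
t_SI = 8e-6 m, L_SI = 342e-6 m
Step 2: Calculate sqrt(E/rho).
sqrt(160e9 / 2200) = 8528.03 m/s
Step 3: Compute f0.
f0 = 0.162 * 8e-6 / (342e-6)^2 * 8528.03 = 94493.4 Hz = 94.49 kHz


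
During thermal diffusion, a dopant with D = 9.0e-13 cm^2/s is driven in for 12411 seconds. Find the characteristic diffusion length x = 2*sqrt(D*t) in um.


Step 1: Compute D*t = 9.0e-13 * 12411 = 1.11699e-08 cm^2
Step 2: sqrt(D*t) = 1.05688e-04 cm
Step 3: x = 2 * 1.05688e-04 cm = 2.11376e-04 cm
Step 4: Convert to um (1 cm = 1e4 um): x = 2.114 um


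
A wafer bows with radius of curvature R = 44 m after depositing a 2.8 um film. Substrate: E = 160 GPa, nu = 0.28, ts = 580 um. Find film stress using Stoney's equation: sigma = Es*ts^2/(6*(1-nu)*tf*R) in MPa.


Step 1: Compute numerator: Es * ts^2 = 160 * 580^2 = 53824000 (GPa*um^2)
Step 2: Compute denominator (R in um): 6*(1-nu)*tf*R = 6*0.72*2.8*44e6 = 532224000.0 (um^2)
Step 3: sigma (GPa) = 53824000 / 532224000.0 = 1.0113e-01 GPa
Step 4: Convert to MPa (x1000): sigma = 101.1 MPa


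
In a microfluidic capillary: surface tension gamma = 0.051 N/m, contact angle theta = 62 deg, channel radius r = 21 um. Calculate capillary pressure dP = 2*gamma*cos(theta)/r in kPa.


Step 1: cos(62 deg) = 0.4695
Step 2: Convert r to m: r = 21e-6 m
Step 3: dP = 2 * 0.051 * 0.4695 / 21e-6 = 2280.4 Pa
Step 4: Convert Pa to kPa (divide by 1000).
dP = 2.28 kPa


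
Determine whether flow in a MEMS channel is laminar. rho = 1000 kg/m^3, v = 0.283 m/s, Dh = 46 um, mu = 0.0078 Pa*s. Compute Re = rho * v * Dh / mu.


Step 1: Convert Dh to meters: Dh = 46e-6 m
Step 2: Re = rho * v * Dh / mu
Re = 1000 * 0.283 * 46e-6 / 0.0078
Re = 1.669
Since Re = 1.669 is below ~2300, the flow is laminar.


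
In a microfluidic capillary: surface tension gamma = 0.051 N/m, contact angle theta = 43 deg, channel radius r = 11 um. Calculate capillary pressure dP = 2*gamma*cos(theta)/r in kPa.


Step 1: cos(43 deg) = 0.7314
Step 2: Convert r to m: r = 11e-6 m
Step 3: dP = 2 * 0.051 * 0.7314 / 11e-6 = 6782.1 Pa
Step 4: Convert Pa to kPa (divide by 1000).
dP = 6.78 kPa


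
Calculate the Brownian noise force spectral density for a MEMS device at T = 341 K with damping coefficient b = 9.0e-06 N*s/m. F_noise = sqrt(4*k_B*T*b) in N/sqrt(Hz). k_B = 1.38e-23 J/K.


Step 1: Compute 4 * k_B * T * b
= 4 * 1.38e-23 * 341 * 9.0e-06
= 1.6941e-25 N^2/Hz
Step 2: F_noise = sqrt(1.6941e-25)
F_noise = 4.12e-13 N/sqrt(Hz)


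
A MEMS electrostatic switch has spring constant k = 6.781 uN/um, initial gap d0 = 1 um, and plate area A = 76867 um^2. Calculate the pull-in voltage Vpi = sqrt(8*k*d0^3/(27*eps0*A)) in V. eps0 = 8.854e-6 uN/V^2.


Step 1: Compute numerator: 8 * k * d0^3 = 8 * 6.781 * 1^3 = 54.248
Step 2: Compute denominator: 27 * eps0 * A = 27 * 8.854e-6 * 76867 = 18.375671
Step 3: Vpi = sqrt(54.248 / 18.375671)
Vpi = 1.72 V
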